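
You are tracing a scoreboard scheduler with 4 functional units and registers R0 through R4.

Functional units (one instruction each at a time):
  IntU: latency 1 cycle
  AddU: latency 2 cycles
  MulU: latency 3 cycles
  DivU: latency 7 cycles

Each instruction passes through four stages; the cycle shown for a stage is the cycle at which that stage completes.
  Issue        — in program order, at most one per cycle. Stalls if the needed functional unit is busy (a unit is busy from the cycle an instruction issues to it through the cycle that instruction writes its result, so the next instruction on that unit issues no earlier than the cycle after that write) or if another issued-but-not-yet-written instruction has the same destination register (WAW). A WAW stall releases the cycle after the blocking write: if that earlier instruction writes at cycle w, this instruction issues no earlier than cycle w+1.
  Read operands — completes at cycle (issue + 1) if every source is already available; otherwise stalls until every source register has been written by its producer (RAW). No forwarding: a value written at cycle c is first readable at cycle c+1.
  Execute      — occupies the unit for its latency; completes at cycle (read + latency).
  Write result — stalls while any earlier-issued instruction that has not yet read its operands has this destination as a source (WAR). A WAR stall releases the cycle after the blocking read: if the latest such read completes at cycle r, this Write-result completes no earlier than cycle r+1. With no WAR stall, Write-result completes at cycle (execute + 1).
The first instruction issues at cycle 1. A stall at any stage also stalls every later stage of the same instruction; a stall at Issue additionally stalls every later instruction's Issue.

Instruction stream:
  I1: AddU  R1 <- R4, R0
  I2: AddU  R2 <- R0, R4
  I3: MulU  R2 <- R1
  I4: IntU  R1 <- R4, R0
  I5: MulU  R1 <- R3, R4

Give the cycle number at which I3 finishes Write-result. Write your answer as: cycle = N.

cycle = 16

[1] issue I1 (AddU)
[2] I1 read-ops
[4] I1 finished on AddU
[5] I1→R1
[6] issue I2 (AddU)
[7] I2 read-ops
[9] I2 finished on AddU
[10] I2→R2
[11] issue I3 (MulU)
[12] I3 read-ops · issue I4 (IntU)
[13] I4 read-ops
[14] I4 finished on IntU
[15] I3 finished on MulU · I4→R1
[16] I3→R2
[17] issue I5 (MulU)
[18] I5 read-ops
[21] I5 finished on MulU
[22] I5→R1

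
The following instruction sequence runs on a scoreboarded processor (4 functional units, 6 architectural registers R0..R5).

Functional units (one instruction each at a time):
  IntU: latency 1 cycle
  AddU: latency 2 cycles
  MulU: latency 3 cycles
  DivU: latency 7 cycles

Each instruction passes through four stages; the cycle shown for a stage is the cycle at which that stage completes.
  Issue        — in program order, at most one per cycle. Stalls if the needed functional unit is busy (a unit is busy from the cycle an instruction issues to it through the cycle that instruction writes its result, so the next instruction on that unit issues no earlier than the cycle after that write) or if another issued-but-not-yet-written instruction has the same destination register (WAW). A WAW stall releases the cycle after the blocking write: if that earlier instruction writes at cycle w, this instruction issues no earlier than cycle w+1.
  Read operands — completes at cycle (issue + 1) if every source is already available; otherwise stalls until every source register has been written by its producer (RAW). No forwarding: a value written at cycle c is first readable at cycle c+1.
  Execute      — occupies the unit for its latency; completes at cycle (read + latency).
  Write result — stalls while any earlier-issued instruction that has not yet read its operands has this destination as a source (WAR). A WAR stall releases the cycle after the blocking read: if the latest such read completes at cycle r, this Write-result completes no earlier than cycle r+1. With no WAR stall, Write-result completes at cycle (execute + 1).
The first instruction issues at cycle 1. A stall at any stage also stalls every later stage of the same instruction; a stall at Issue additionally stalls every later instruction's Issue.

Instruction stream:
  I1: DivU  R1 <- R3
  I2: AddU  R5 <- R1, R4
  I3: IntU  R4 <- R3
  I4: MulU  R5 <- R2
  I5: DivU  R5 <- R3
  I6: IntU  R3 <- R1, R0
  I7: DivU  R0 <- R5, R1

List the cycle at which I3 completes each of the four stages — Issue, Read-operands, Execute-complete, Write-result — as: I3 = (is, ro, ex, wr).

I3 = (3, 4, 5, 12)

t=1  I1 dispatched to DivU
t=2  I1 operands ready · I2 dispatched to AddU
t=3  I3 dispatched to IntU
t=4  I3 operands ready
t=5  I3 complete
t=9  I1 complete
t=10  R1←I1
t=11  I2 operands ready
t=12  R4←I3
t=13  I2 complete
t=14  R5←I2
t=15  I4 dispatched to MulU
t=16  I4 operands ready
t=19  I4 complete
t=20  R5←I4
t=21  I5 dispatched to DivU
t=22  I5 operands ready · I6 dispatched to IntU
t=23  I6 operands ready
t=24  I6 complete
t=25  R3←I6
t=29  I5 complete
t=30  R5←I5
t=31  I7 dispatched to DivU
t=32  I7 operands ready
t=39  I7 complete
t=40  R0←I7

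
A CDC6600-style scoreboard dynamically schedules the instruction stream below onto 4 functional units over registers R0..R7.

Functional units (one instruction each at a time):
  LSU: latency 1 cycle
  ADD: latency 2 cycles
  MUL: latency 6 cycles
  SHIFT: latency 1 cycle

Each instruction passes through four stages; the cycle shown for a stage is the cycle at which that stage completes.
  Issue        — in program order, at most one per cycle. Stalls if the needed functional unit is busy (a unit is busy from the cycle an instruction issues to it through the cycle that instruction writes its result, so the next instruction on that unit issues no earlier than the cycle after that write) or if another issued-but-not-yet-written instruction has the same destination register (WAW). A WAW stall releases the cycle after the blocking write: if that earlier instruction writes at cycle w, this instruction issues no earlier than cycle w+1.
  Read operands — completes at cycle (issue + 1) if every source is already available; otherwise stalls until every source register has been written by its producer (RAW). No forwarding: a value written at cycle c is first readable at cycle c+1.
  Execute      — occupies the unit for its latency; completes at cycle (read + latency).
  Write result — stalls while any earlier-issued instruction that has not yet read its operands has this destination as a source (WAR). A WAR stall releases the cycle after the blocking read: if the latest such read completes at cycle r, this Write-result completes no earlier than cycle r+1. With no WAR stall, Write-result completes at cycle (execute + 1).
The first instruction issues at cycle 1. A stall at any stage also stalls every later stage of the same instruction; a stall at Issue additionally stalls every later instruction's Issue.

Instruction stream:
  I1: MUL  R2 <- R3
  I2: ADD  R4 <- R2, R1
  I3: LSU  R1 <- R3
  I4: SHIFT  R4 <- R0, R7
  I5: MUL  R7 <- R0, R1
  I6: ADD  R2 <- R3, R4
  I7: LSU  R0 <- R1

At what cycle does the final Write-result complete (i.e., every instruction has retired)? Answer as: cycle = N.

cycle 1: I1 issues→MUL
cycle 2: I1 reads · I2 issues→ADD
cycle 3: I3 issues→LSU
cycle 4: I3 reads
cycle 5: I3 exec-done
cycle 8: I1 exec-done
cycle 9: I1 writes R2
cycle 10: I2 reads
cycle 11: I3 writes R1
cycle 12: I2 exec-done
cycle 13: I2 writes R4
cycle 14: I4 issues→SHIFT
cycle 15: I4 reads · I5 issues→MUL
cycle 16: I4 exec-done · I5 reads · I6 issues→ADD
cycle 17: I4 writes R4 · I7 issues→LSU
cycle 18: I6 reads · I7 reads
cycle 19: I7 exec-done
cycle 20: I6 exec-done · I7 writes R0
cycle 21: I6 writes R2
cycle 22: I5 exec-done
cycle 23: I5 writes R7

cycle = 23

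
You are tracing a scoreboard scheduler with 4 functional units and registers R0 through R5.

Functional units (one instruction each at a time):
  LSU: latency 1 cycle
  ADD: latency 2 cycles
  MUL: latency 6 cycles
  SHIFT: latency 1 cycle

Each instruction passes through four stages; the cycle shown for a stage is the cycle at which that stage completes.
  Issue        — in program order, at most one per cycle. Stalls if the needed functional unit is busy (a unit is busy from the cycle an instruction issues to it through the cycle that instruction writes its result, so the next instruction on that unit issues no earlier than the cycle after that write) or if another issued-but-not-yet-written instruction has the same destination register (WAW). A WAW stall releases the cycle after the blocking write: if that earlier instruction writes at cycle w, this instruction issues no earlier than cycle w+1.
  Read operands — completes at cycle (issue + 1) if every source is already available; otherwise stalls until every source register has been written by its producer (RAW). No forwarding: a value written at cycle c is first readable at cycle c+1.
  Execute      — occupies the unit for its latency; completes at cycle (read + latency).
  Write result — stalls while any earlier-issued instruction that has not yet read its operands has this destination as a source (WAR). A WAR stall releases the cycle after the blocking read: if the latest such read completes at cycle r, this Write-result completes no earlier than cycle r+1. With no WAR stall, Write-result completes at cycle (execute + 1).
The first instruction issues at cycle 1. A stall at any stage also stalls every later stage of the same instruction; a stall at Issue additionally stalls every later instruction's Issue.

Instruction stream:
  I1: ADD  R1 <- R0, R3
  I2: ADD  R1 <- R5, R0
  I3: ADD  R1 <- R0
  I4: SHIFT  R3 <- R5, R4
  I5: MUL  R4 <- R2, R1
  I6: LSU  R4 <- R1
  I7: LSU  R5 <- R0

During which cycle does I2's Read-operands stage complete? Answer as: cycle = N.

I1 -> (1, 2, 4, 5)
I2 -> (6, 7, 9, 10)  // struct: ADD busy until I1 writes@5
I3 -> (11, 12, 14, 15)  // struct: ADD busy until I2 writes@10
I4 -> (12, 13, 14, 15)
I5 -> (13, 16, 22, 23)  // RAW R1: wait I3 write@15
I6 -> (24, 25, 26, 27)  // WAW R4: wait I5 write@23
I7 -> (28, 29, 30, 31)  // struct: LSU busy until I6 writes@27

cycle = 7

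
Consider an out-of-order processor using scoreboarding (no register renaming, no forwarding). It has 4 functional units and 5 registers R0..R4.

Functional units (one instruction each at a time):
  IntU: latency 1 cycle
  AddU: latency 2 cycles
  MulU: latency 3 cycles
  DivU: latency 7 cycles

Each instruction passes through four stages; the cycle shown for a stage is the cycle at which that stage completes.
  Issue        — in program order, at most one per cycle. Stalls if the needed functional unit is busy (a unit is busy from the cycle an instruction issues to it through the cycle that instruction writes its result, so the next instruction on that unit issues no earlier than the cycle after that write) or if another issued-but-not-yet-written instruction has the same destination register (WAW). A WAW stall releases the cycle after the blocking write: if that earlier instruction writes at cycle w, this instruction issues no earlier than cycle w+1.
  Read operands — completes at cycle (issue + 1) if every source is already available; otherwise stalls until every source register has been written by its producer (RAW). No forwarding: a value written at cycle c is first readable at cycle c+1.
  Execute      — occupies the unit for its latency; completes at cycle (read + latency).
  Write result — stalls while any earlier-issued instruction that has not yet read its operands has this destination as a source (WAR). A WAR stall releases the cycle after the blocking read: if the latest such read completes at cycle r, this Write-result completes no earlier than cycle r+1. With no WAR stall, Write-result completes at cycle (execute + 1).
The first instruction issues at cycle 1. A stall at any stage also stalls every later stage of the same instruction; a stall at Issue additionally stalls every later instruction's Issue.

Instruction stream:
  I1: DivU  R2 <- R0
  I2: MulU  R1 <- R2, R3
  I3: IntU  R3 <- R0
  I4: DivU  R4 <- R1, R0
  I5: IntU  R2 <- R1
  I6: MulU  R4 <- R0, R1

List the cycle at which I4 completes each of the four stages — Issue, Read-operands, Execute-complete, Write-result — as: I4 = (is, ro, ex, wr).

I4 = (11, 16, 23, 24)

c1: I1 issues→DivU
c2: I1 reads | I2 issues→MulU
c3: I3 issues→IntU
c4: I3 reads
c5: I3 exec-done
c9: I1 exec-done
c10: I1 writes R2
c11: I2 reads | I4 issues→DivU
c12: I3 writes R3
c13: I5 issues→IntU
c14: I2 exec-done
c15: I2 writes R1
c16: I4 reads | I5 reads
c17: I5 exec-done
c18: I5 writes R2
c23: I4 exec-done
c24: I4 writes R4
c25: I6 issues→MulU
c26: I6 reads
c29: I6 exec-done
c30: I6 writes R4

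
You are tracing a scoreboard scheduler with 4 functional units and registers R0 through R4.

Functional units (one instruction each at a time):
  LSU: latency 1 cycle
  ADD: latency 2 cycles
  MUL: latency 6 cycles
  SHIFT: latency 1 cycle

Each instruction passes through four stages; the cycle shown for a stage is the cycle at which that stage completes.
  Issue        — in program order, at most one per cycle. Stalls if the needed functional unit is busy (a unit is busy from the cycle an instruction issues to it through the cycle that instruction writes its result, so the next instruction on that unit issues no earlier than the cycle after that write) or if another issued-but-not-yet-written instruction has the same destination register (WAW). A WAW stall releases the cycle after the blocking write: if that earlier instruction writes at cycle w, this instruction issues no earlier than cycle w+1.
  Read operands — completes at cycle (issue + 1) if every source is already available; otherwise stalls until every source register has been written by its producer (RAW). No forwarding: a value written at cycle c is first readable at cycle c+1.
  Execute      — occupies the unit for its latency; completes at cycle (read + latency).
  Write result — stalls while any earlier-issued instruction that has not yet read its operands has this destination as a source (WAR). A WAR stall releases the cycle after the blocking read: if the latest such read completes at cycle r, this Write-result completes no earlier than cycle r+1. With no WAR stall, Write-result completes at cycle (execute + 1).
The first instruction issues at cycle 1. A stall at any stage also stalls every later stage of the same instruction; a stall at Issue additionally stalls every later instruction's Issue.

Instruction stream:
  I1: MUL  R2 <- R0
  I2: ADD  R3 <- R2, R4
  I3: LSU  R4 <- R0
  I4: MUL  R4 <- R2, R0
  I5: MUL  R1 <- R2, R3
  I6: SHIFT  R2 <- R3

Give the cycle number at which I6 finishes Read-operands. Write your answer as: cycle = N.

t=1  I1 issues→MUL
t=2  I1 reads · I2 issues→ADD
t=3  I3 issues→LSU
t=4  I3 reads
t=5  I3 exec-done
t=8  I1 exec-done
t=9  I1 writes R2
t=10  I2 reads
t=11  I3 writes R4
t=12  I2 exec-done · I4 issues→MUL
t=13  I2 writes R3 · I4 reads
t=19  I4 exec-done
t=20  I4 writes R4
t=21  I5 issues→MUL
t=22  I5 reads · I6 issues→SHIFT
t=23  I6 reads
t=24  I6 exec-done
t=25  I6 writes R2
t=28  I5 exec-done
t=29  I5 writes R1

cycle = 23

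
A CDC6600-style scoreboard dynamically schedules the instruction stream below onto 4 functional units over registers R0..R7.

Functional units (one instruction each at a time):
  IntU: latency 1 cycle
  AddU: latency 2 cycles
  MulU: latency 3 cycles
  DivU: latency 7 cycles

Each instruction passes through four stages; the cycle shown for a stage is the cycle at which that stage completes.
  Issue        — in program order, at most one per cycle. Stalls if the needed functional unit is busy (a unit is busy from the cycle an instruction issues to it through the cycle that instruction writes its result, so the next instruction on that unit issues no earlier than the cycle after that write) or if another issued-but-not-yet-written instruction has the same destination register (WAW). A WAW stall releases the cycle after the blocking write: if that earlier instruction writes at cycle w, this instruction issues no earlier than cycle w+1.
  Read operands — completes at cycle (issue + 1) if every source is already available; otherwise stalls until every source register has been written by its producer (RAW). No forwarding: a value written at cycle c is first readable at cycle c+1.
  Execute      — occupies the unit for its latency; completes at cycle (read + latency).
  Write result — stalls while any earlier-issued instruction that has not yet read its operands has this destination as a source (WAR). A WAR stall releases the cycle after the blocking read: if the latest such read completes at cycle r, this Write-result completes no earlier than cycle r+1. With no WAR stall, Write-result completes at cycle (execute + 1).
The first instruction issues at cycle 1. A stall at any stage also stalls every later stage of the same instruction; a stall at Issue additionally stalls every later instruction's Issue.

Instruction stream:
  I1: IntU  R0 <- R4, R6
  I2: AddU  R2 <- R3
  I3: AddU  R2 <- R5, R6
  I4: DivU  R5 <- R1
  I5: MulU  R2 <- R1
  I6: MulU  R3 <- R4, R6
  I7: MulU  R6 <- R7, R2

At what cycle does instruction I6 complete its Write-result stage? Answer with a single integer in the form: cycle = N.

cycle 1: I1 dispatched to IntU
cycle 2: I1 operands ready | I2 dispatched to AddU
cycle 3: I1 complete | I2 operands ready
cycle 4: R0←I1
cycle 5: I2 complete
cycle 6: R2←I2
cycle 7: I3 dispatched to AddU
cycle 8: I3 operands ready | I4 dispatched to DivU
cycle 9: I4 operands ready
cycle 10: I3 complete
cycle 11: R2←I3
cycle 12: I5 dispatched to MulU
cycle 13: I5 operands ready
cycle 16: I4 complete | I5 complete
cycle 17: R5←I4 | R2←I5
cycle 18: I6 dispatched to MulU
cycle 19: I6 operands ready
cycle 22: I6 complete
cycle 23: R3←I6
cycle 24: I7 dispatched to MulU
cycle 25: I7 operands ready
cycle 28: I7 complete
cycle 29: R6←I7

cycle = 23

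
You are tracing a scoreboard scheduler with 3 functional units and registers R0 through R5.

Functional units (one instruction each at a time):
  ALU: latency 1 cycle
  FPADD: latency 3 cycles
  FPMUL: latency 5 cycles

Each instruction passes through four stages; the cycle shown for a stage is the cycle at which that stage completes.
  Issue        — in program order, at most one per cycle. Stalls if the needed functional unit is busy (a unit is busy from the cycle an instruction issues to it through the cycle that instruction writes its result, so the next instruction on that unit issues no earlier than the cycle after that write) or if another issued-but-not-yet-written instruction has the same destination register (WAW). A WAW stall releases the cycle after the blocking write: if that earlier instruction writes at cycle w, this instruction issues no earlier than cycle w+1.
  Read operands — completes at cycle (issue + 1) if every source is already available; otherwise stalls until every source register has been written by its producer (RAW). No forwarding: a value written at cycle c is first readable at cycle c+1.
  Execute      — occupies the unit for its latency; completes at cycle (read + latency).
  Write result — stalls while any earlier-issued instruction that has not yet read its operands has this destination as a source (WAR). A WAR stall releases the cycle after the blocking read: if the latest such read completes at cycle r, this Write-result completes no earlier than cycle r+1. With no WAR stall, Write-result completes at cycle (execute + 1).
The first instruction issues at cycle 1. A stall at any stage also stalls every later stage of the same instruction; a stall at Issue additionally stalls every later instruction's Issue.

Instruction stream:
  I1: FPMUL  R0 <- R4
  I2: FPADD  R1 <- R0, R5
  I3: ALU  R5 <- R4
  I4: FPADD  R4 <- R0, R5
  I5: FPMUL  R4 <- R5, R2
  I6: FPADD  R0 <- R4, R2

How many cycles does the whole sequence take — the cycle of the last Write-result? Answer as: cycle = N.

  I1 | 1 | 2 | 7 | 8
  I2 | 2 | 9 | 12 | 13   RAW R0: wait I1 write@8
  I3 | 3 | 4 | 5 | 10   WAR R5: wait I2 read@9
  I4 | 14 | 15 | 18 | 19   struct: FPADD busy until I2 writes@13
  I5 | 20 | 21 | 26 | 27   WAW R4: wait I4 write@19
  I6 | 21 | 28 | 31 | 32   RAW R4: wait I5 write@27

cycle = 32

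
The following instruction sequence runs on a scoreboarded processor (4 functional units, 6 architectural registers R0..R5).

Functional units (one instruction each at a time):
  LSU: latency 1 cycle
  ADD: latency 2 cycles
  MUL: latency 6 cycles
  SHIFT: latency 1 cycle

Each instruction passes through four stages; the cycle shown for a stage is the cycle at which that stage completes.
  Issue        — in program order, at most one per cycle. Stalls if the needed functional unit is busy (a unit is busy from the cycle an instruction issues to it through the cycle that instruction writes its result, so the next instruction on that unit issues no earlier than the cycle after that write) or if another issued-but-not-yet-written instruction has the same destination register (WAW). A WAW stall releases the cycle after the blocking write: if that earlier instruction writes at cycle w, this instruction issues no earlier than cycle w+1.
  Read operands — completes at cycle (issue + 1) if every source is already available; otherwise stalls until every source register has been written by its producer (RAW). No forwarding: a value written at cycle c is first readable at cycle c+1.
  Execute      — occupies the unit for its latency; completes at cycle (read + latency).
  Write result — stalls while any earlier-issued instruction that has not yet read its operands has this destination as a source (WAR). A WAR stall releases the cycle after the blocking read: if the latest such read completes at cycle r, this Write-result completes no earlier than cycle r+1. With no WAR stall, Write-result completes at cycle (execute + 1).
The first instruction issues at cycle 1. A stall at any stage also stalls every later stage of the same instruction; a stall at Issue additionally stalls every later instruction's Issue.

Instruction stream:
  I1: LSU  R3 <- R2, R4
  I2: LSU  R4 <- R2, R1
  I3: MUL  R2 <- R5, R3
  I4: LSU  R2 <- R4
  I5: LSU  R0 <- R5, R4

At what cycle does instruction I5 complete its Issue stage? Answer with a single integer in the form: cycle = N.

1) issue 1, read 2, done 3, write 4
2) issue 5, read 6, done 7, write 8  <struct: LSU busy until I1 writes@4>
3) issue 6, read 7, done 13, write 14
4) issue 15, read 16, done 17, write 18  <WAW R2: wait I3 write@14>
5) issue 19, read 20, done 21, write 22  <struct: LSU busy until I4 writes@18>

cycle = 19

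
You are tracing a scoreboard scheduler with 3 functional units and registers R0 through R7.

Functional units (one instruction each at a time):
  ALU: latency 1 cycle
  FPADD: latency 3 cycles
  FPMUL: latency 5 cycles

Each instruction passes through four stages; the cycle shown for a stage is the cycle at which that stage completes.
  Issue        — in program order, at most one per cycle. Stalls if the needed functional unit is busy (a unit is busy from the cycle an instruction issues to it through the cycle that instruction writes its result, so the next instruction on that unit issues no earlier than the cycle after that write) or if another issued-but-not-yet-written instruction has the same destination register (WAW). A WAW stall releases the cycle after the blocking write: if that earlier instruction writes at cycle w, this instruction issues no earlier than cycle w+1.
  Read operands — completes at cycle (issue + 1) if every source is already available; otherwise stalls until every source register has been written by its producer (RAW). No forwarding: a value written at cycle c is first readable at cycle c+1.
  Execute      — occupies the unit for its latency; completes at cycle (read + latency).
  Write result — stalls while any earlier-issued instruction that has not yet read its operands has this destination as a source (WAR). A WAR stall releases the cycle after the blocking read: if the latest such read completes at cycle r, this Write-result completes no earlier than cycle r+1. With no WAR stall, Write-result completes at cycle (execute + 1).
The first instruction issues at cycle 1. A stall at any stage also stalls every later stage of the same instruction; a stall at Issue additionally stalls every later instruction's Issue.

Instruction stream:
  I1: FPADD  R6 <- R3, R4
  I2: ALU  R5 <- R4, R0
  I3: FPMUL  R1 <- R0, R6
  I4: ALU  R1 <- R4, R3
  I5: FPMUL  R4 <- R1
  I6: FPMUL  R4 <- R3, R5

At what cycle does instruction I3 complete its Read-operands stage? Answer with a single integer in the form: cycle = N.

t=1  I1 dispatched to FPADD
t=2  I1 operands ready · I2 dispatched to ALU
t=3  I2 operands ready · I3 dispatched to FPMUL
t=4  I2 complete
t=5  I1 complete · R5←I2
t=6  R6←I1
t=7  I3 operands ready
t=12  I3 complete
t=13  R1←I3
t=14  I4 dispatched to ALU
t=15  I4 operands ready · I5 dispatched to FPMUL
t=16  I4 complete
t=17  R1←I4
t=18  I5 operands ready
t=23  I5 complete
t=24  R4←I5
t=25  I6 dispatched to FPMUL
t=26  I6 operands ready
t=31  I6 complete
t=32  R4←I6

cycle = 7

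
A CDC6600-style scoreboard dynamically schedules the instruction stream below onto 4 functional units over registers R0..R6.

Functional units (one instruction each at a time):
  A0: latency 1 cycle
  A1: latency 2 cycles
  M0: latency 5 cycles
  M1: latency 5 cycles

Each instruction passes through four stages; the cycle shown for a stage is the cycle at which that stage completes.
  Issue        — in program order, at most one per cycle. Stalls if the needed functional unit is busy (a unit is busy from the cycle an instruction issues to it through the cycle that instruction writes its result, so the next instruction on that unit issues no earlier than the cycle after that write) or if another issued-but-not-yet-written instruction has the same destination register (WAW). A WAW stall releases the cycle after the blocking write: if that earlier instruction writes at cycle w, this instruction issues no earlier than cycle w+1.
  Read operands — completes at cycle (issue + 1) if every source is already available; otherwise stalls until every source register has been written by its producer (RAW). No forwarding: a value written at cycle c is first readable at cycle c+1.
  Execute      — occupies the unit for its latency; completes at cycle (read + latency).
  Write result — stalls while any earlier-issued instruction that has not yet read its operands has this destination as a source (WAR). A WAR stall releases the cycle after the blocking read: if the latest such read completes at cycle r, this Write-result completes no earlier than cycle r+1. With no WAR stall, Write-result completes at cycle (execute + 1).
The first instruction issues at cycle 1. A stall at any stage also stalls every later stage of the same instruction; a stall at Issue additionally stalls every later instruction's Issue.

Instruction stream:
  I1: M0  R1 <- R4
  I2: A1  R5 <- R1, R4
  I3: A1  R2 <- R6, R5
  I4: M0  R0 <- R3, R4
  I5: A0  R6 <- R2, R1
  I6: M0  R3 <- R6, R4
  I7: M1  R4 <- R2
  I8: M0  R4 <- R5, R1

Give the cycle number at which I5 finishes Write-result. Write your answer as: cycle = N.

cycle = 20

cycle 1: I1 issues→M0
cycle 2: I1 reads · I2 issues→A1
cycle 7: I1 exec-done
cycle 8: I1 writes R1
cycle 9: I2 reads
cycle 11: I2 exec-done
cycle 12: I2 writes R5
cycle 13: I3 issues→A1
cycle 14: I3 reads · I4 issues→M0
cycle 15: I4 reads · I5 issues→A0
cycle 16: I3 exec-done
cycle 17: I3 writes R2
cycle 18: I5 reads
cycle 19: I5 exec-done
cycle 20: I4 exec-done · I5 writes R6
cycle 21: I4 writes R0
cycle 22: I6 issues→M0
cycle 23: I6 reads · I7 issues→M1
cycle 24: I7 reads
cycle 28: I6 exec-done
cycle 29: I6 writes R3 · I7 exec-done
cycle 30: I7 writes R4
cycle 31: I8 issues→M0
cycle 32: I8 reads
cycle 37: I8 exec-done
cycle 38: I8 writes R4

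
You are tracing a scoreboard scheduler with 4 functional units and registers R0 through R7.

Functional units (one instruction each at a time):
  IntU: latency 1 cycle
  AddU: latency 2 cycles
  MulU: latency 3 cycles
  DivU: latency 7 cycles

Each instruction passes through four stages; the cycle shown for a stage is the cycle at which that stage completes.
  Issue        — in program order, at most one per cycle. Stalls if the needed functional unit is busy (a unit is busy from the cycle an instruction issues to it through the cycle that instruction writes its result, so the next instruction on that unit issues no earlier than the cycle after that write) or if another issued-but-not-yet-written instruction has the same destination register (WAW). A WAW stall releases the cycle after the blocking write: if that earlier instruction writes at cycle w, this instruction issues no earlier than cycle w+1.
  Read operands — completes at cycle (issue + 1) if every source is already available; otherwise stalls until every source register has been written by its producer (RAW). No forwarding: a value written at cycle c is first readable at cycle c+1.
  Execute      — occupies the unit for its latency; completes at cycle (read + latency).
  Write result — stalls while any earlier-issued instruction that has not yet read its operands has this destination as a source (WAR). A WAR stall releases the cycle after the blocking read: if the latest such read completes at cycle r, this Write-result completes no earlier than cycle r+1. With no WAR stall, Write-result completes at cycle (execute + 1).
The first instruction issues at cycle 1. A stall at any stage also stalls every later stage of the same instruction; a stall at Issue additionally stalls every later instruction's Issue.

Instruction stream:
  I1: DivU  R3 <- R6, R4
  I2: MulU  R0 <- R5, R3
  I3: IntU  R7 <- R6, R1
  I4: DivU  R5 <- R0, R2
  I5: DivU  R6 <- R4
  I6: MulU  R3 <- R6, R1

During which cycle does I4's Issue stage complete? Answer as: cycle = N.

cycle = 11

1) issue 1, read 2, done 9, write 10
2) issue 2, read 11, done 14, write 15  <RAW R3: wait I1 write@10>
3) issue 3, read 4, done 5, write 6
4) issue 11, read 16, done 23, write 24  <struct: DivU busy until I1 writes@10 / RAW R0: wait I2 write@15>
5) issue 25, read 26, done 33, write 34  <struct: DivU busy until I4 writes@24>
6) issue 26, read 35, done 38, write 39  <RAW R6: wait I5 write@34>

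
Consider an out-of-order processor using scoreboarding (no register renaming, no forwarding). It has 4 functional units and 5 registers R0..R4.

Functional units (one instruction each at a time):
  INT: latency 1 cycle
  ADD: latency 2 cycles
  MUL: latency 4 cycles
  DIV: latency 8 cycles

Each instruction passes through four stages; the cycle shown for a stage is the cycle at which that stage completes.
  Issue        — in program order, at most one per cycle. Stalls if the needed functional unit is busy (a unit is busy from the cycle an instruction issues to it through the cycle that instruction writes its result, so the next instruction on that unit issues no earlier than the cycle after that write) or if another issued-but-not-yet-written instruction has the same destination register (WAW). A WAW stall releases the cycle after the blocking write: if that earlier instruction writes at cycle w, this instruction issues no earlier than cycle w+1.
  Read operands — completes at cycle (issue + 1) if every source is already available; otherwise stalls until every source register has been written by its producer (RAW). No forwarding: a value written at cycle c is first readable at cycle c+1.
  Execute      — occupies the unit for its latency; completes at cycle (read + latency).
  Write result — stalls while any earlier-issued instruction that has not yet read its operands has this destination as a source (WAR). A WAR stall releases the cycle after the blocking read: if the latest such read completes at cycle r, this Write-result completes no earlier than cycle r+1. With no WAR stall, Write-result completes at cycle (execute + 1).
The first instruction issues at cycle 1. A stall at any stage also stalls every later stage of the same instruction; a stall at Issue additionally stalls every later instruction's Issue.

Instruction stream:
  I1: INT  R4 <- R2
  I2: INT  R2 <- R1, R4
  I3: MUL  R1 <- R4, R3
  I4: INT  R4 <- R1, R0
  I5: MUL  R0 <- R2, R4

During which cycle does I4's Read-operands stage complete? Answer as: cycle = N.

cycle = 13

[1] I1→INT
[2] I1 RO
[3] I1 EX
[4] I1 WR R4
[5] I2→INT
[6] I2 RO | I3→MUL
[7] I2 EX | I3 RO
[8] I2 WR R2
[9] I4→INT
[11] I3 EX
[12] I3 WR R1
[13] I4 RO | I5→MUL
[14] I4 EX
[15] I4 WR R4
[16] I5 RO
[20] I5 EX
[21] I5 WR R0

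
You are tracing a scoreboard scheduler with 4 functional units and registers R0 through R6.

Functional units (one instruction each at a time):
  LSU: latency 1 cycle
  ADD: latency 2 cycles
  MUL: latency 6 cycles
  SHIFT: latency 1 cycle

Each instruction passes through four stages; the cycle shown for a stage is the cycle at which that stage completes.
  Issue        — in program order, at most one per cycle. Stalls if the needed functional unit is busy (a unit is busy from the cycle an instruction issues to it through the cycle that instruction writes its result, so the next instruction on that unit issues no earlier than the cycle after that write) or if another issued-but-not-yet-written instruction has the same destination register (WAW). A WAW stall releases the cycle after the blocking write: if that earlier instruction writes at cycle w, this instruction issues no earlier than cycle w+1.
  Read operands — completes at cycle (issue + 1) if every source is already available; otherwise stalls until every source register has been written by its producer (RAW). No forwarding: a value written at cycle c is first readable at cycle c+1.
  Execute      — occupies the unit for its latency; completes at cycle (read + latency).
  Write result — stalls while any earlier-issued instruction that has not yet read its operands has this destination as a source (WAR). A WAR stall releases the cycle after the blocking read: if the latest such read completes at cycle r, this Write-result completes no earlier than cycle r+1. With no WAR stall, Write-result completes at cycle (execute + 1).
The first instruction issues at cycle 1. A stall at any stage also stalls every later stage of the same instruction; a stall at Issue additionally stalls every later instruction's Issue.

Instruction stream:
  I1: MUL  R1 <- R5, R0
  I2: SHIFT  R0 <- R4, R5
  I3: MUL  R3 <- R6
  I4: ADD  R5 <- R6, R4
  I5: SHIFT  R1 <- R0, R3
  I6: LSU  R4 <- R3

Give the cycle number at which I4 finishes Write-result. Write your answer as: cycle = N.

1) issue 1, read 2, done 8, write 9
2) issue 2, read 3, done 4, write 5
3) issue 10, read 11, done 17, write 18  <struct: MUL busy until I1 writes@9>
4) issue 11, read 12, done 14, write 15
5) issue 12, read 19, done 20, write 21  <RAW R3: wait I3 write@18>
6) issue 13, read 19, done 20, write 21  <RAW R3: wait I3 write@18>

cycle = 15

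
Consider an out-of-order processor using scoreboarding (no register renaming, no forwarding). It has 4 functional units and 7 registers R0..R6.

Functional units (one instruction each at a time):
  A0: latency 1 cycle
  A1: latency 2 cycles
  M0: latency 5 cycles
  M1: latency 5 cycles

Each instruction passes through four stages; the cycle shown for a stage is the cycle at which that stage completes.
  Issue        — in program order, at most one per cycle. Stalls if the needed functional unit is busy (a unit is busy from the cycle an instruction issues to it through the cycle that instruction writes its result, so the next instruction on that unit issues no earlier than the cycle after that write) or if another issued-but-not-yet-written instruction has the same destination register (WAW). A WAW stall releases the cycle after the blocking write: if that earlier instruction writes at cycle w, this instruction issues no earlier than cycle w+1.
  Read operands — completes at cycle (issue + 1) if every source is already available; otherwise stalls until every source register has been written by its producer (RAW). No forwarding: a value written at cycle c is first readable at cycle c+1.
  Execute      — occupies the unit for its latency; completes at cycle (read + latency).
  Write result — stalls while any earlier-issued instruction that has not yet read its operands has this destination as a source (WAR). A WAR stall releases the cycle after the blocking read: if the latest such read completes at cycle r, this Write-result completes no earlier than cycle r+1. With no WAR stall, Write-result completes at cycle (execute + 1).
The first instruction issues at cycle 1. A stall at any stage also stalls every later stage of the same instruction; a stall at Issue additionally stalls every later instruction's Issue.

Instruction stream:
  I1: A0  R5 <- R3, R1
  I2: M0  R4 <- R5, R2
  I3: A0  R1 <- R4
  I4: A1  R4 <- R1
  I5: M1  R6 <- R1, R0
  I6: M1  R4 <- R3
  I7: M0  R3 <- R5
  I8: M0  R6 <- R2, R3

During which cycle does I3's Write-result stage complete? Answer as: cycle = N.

cycle = 14

  I1 | 1 | 2 | 3 | 4
  I2 | 2 | 5 | 10 | 11   RAW R5: wait I1 write@4
  I3 | 5 | 12 | 13 | 14   struct: A0 busy until I1 writes@4 · RAW R4: wait I2 write@11
  I4 | 12 | 15 | 17 | 18   WAW R4: wait I2 write@11 · RAW R1: wait I3 write@14
  I5 | 13 | 15 | 20 | 21   RAW R1: wait I3 write@14
  I6 | 22 | 23 | 28 | 29   struct: M1 busy until I5 writes@21
  I7 | 23 | 24 | 29 | 30
  I8 | 31 | 32 | 37 | 38   struct: M0 busy until I7 writes@30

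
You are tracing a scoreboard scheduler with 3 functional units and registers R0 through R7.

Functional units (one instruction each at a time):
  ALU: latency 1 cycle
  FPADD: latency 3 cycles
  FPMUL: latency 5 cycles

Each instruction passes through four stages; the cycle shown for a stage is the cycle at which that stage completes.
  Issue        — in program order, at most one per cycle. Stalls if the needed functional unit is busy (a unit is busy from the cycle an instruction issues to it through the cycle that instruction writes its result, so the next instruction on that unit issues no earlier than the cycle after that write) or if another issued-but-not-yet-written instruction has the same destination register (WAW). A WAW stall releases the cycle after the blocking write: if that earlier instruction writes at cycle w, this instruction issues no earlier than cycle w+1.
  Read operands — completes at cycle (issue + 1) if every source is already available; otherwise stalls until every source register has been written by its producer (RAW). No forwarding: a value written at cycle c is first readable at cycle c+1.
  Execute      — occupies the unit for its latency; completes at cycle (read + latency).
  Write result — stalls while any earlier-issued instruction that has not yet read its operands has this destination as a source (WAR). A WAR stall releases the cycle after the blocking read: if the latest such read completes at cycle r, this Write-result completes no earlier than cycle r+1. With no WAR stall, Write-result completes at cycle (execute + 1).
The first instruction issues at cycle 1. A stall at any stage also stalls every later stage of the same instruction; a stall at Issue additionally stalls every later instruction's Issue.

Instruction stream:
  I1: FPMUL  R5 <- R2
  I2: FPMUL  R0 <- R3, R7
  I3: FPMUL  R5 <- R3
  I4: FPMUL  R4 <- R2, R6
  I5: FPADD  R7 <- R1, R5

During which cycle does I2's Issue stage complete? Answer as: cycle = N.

[I1] 1/2/7/8
[I2] 9/10/15/16  (struct: FPMUL busy until I1 writes@8)
[I3] 17/18/23/24  (struct: FPMUL busy until I2 writes@16)
[I4] 25/26/31/32  (struct: FPMUL busy until I3 writes@24)
[I5] 26/27/30/31

cycle = 9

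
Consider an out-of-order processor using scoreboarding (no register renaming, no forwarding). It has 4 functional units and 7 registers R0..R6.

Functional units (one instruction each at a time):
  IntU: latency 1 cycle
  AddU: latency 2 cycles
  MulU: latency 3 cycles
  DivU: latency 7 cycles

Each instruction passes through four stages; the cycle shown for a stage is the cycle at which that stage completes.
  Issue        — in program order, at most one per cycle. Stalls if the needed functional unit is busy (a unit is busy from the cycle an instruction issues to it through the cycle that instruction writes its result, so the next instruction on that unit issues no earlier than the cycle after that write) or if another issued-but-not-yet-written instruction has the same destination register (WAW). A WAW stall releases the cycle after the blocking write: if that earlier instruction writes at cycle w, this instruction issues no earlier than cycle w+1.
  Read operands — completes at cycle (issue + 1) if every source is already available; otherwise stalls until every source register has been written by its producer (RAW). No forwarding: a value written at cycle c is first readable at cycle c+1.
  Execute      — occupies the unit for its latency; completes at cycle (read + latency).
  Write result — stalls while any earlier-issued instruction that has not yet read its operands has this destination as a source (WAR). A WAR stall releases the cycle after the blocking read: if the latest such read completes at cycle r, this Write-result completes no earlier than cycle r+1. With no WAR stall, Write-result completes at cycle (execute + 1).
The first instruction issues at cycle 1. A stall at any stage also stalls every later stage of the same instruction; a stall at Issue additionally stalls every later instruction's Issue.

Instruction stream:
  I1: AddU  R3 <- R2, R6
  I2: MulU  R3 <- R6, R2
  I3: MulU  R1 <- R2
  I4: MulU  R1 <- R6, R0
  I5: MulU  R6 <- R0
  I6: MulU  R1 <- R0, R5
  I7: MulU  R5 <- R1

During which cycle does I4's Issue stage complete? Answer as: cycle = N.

c1: issue I1 (AddU)
c2: I1 read-ops
c4: I1 finished on AddU
c5: I1→R3
c6: issue I2 (MulU)
c7: I2 read-ops
c10: I2 finished on MulU
c11: I2→R3
c12: issue I3 (MulU)
c13: I3 read-ops
c16: I3 finished on MulU
c17: I3→R1
c18: issue I4 (MulU)
c19: I4 read-ops
c22: I4 finished on MulU
c23: I4→R1
c24: issue I5 (MulU)
c25: I5 read-ops
c28: I5 finished on MulU
c29: I5→R6
c30: issue I6 (MulU)
c31: I6 read-ops
c34: I6 finished on MulU
c35: I6→R1
c36: issue I7 (MulU)
c37: I7 read-ops
c40: I7 finished on MulU
c41: I7→R5

cycle = 18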